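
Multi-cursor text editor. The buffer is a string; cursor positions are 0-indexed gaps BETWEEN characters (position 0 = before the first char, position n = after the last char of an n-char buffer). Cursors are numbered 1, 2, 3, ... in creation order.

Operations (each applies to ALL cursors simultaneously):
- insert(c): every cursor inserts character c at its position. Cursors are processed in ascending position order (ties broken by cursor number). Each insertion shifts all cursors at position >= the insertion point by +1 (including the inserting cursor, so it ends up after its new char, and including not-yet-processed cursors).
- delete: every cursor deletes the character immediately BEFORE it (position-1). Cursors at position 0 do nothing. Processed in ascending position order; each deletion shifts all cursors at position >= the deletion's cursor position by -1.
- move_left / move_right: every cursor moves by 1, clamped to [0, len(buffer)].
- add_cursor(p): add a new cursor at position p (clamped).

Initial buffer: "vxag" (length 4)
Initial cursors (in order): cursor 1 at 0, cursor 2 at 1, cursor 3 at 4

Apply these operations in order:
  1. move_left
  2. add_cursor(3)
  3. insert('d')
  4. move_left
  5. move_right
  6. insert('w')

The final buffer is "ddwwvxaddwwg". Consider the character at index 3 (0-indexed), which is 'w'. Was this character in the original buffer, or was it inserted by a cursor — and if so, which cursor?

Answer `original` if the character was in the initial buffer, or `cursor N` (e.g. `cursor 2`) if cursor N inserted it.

Answer: cursor 2

Derivation:
After op 1 (move_left): buffer="vxag" (len 4), cursors c1@0 c2@0 c3@3, authorship ....
After op 2 (add_cursor(3)): buffer="vxag" (len 4), cursors c1@0 c2@0 c3@3 c4@3, authorship ....
After op 3 (insert('d')): buffer="ddvxaddg" (len 8), cursors c1@2 c2@2 c3@7 c4@7, authorship 12...34.
After op 4 (move_left): buffer="ddvxaddg" (len 8), cursors c1@1 c2@1 c3@6 c4@6, authorship 12...34.
After op 5 (move_right): buffer="ddvxaddg" (len 8), cursors c1@2 c2@2 c3@7 c4@7, authorship 12...34.
After op 6 (insert('w')): buffer="ddwwvxaddwwg" (len 12), cursors c1@4 c2@4 c3@11 c4@11, authorship 1212...3434.
Authorship (.=original, N=cursor N): 1 2 1 2 . . . 3 4 3 4 .
Index 3: author = 2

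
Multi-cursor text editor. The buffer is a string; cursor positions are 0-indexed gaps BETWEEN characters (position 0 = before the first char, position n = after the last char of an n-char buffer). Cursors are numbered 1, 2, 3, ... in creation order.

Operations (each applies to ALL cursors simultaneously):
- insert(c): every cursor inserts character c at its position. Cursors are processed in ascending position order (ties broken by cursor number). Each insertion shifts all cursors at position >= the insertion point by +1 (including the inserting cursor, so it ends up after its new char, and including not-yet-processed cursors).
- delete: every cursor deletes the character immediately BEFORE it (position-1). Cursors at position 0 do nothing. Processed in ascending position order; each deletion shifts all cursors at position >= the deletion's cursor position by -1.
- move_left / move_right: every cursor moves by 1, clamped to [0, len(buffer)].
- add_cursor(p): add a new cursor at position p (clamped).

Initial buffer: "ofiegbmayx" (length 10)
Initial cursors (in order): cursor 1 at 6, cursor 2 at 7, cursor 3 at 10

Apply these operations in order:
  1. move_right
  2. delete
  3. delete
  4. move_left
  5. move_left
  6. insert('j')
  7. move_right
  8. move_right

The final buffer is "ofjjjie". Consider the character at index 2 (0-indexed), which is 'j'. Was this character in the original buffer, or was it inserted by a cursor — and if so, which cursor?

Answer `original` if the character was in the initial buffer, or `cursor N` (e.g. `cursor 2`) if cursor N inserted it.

After op 1 (move_right): buffer="ofiegbmayx" (len 10), cursors c1@7 c2@8 c3@10, authorship ..........
After op 2 (delete): buffer="ofiegby" (len 7), cursors c1@6 c2@6 c3@7, authorship .......
After op 3 (delete): buffer="ofie" (len 4), cursors c1@4 c2@4 c3@4, authorship ....
After op 4 (move_left): buffer="ofie" (len 4), cursors c1@3 c2@3 c3@3, authorship ....
After op 5 (move_left): buffer="ofie" (len 4), cursors c1@2 c2@2 c3@2, authorship ....
After op 6 (insert('j')): buffer="ofjjjie" (len 7), cursors c1@5 c2@5 c3@5, authorship ..123..
After op 7 (move_right): buffer="ofjjjie" (len 7), cursors c1@6 c2@6 c3@6, authorship ..123..
After op 8 (move_right): buffer="ofjjjie" (len 7), cursors c1@7 c2@7 c3@7, authorship ..123..
Authorship (.=original, N=cursor N): . . 1 2 3 . .
Index 2: author = 1

Answer: cursor 1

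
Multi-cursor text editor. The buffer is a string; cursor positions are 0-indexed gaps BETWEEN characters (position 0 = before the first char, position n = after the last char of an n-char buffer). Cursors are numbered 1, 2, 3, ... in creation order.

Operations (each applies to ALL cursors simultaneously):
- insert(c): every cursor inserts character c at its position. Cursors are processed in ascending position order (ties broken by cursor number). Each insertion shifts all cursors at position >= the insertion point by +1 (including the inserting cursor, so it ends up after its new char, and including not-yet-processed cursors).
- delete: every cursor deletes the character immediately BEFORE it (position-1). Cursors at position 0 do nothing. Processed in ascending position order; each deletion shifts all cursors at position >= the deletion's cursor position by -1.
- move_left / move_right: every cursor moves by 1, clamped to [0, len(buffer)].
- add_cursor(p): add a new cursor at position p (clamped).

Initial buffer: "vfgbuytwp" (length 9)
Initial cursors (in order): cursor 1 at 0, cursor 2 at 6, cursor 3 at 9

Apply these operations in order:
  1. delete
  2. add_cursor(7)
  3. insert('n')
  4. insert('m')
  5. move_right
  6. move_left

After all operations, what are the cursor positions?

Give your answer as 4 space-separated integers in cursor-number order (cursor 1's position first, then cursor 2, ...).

After op 1 (delete): buffer="vfgbutw" (len 7), cursors c1@0 c2@5 c3@7, authorship .......
After op 2 (add_cursor(7)): buffer="vfgbutw" (len 7), cursors c1@0 c2@5 c3@7 c4@7, authorship .......
After op 3 (insert('n')): buffer="nvfgbuntwnn" (len 11), cursors c1@1 c2@7 c3@11 c4@11, authorship 1.....2..34
After op 4 (insert('m')): buffer="nmvfgbunmtwnnmm" (len 15), cursors c1@2 c2@9 c3@15 c4@15, authorship 11.....22..3434
After op 5 (move_right): buffer="nmvfgbunmtwnnmm" (len 15), cursors c1@3 c2@10 c3@15 c4@15, authorship 11.....22..3434
After op 6 (move_left): buffer="nmvfgbunmtwnnmm" (len 15), cursors c1@2 c2@9 c3@14 c4@14, authorship 11.....22..3434

Answer: 2 9 14 14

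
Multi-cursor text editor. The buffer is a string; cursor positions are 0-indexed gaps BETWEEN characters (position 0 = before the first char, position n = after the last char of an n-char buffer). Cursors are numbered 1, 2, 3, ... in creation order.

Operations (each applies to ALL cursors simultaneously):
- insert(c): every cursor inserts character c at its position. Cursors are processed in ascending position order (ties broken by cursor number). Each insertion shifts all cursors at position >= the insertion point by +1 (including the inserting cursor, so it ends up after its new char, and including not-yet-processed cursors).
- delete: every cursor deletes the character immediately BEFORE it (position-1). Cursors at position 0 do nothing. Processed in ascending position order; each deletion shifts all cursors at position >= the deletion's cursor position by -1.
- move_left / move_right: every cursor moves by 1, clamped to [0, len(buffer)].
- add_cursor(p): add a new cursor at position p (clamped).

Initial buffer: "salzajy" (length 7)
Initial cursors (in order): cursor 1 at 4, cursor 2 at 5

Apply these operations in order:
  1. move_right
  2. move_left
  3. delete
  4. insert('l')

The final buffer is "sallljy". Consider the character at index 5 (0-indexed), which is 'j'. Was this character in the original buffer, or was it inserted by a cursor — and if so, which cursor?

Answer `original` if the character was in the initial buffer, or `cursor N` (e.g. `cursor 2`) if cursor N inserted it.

Answer: original

Derivation:
After op 1 (move_right): buffer="salzajy" (len 7), cursors c1@5 c2@6, authorship .......
After op 2 (move_left): buffer="salzajy" (len 7), cursors c1@4 c2@5, authorship .......
After op 3 (delete): buffer="saljy" (len 5), cursors c1@3 c2@3, authorship .....
After op 4 (insert('l')): buffer="sallljy" (len 7), cursors c1@5 c2@5, authorship ...12..
Authorship (.=original, N=cursor N): . . . 1 2 . .
Index 5: author = original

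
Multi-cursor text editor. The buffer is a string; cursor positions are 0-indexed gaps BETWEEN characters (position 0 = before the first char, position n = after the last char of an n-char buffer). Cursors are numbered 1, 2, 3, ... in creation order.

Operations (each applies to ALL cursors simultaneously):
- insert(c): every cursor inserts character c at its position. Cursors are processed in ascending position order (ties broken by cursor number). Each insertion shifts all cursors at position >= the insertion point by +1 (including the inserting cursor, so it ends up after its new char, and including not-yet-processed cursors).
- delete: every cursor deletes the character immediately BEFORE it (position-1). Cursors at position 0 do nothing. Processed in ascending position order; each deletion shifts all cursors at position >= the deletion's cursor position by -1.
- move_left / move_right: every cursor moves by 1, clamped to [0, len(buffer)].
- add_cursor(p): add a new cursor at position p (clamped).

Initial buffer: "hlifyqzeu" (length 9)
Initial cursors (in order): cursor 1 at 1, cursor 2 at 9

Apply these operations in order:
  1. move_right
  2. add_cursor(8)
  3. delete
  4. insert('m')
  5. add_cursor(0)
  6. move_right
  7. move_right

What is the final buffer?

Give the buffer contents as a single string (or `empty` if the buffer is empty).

Answer: hmifyqzmm

Derivation:
After op 1 (move_right): buffer="hlifyqzeu" (len 9), cursors c1@2 c2@9, authorship .........
After op 2 (add_cursor(8)): buffer="hlifyqzeu" (len 9), cursors c1@2 c3@8 c2@9, authorship .........
After op 3 (delete): buffer="hifyqz" (len 6), cursors c1@1 c2@6 c3@6, authorship ......
After op 4 (insert('m')): buffer="hmifyqzmm" (len 9), cursors c1@2 c2@9 c3@9, authorship .1.....23
After op 5 (add_cursor(0)): buffer="hmifyqzmm" (len 9), cursors c4@0 c1@2 c2@9 c3@9, authorship .1.....23
After op 6 (move_right): buffer="hmifyqzmm" (len 9), cursors c4@1 c1@3 c2@9 c3@9, authorship .1.....23
After op 7 (move_right): buffer="hmifyqzmm" (len 9), cursors c4@2 c1@4 c2@9 c3@9, authorship .1.....23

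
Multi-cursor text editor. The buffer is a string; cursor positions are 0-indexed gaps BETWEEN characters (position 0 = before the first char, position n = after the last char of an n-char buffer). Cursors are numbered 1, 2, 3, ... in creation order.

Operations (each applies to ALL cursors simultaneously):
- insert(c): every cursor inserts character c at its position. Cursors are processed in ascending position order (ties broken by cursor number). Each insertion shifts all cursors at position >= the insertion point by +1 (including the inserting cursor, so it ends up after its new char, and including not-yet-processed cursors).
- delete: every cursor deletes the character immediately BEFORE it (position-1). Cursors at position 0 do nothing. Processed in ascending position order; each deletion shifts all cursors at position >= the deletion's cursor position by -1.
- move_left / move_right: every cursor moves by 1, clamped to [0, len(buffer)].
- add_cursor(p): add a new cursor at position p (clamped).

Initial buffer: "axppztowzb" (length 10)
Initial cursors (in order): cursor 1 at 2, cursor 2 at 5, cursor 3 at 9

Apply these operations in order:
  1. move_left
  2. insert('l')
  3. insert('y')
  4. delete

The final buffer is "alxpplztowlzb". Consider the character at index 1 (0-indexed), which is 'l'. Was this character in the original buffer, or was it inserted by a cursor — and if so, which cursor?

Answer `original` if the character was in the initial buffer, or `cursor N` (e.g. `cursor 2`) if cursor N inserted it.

After op 1 (move_left): buffer="axppztowzb" (len 10), cursors c1@1 c2@4 c3@8, authorship ..........
After op 2 (insert('l')): buffer="alxpplztowlzb" (len 13), cursors c1@2 c2@6 c3@11, authorship .1...2....3..
After op 3 (insert('y')): buffer="alyxpplyztowlyzb" (len 16), cursors c1@3 c2@8 c3@14, authorship .11...22....33..
After op 4 (delete): buffer="alxpplztowlzb" (len 13), cursors c1@2 c2@6 c3@11, authorship .1...2....3..
Authorship (.=original, N=cursor N): . 1 . . . 2 . . . . 3 . .
Index 1: author = 1

Answer: cursor 1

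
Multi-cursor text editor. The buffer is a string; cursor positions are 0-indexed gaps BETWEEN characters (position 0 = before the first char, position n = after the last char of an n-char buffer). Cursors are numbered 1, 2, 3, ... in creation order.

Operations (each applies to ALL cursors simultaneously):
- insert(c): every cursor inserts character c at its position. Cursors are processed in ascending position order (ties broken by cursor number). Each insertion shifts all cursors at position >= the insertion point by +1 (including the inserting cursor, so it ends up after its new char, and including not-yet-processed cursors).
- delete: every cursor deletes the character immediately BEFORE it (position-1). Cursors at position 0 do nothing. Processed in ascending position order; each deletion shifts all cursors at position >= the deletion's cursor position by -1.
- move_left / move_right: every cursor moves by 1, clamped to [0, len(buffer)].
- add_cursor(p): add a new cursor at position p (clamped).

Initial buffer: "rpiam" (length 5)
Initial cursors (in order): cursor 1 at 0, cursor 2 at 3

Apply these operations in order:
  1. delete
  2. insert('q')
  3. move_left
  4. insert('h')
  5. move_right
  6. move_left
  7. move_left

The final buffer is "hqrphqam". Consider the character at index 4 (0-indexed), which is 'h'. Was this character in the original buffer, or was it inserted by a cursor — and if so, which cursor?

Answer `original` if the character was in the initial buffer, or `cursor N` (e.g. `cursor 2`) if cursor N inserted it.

Answer: cursor 2

Derivation:
After op 1 (delete): buffer="rpam" (len 4), cursors c1@0 c2@2, authorship ....
After op 2 (insert('q')): buffer="qrpqam" (len 6), cursors c1@1 c2@4, authorship 1..2..
After op 3 (move_left): buffer="qrpqam" (len 6), cursors c1@0 c2@3, authorship 1..2..
After op 4 (insert('h')): buffer="hqrphqam" (len 8), cursors c1@1 c2@5, authorship 11..22..
After op 5 (move_right): buffer="hqrphqam" (len 8), cursors c1@2 c2@6, authorship 11..22..
After op 6 (move_left): buffer="hqrphqam" (len 8), cursors c1@1 c2@5, authorship 11..22..
After op 7 (move_left): buffer="hqrphqam" (len 8), cursors c1@0 c2@4, authorship 11..22..
Authorship (.=original, N=cursor N): 1 1 . . 2 2 . .
Index 4: author = 2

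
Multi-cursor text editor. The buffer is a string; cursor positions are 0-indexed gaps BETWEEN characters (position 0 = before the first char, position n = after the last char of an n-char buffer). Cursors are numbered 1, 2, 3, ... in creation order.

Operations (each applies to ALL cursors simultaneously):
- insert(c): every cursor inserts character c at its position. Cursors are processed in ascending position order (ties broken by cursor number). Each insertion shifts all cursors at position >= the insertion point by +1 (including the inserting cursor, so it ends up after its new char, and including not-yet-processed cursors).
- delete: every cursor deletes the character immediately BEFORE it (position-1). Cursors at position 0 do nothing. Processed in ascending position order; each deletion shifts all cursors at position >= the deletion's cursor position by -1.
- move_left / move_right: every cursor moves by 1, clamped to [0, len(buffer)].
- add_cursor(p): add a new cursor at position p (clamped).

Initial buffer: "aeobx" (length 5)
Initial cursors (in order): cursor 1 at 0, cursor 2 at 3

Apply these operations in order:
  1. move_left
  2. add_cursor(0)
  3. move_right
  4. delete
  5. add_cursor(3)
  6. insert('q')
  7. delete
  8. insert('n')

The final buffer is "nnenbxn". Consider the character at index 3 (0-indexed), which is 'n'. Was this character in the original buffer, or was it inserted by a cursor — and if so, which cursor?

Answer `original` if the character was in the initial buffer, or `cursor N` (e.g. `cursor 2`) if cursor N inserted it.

After op 1 (move_left): buffer="aeobx" (len 5), cursors c1@0 c2@2, authorship .....
After op 2 (add_cursor(0)): buffer="aeobx" (len 5), cursors c1@0 c3@0 c2@2, authorship .....
After op 3 (move_right): buffer="aeobx" (len 5), cursors c1@1 c3@1 c2@3, authorship .....
After op 4 (delete): buffer="ebx" (len 3), cursors c1@0 c3@0 c2@1, authorship ...
After op 5 (add_cursor(3)): buffer="ebx" (len 3), cursors c1@0 c3@0 c2@1 c4@3, authorship ...
After op 6 (insert('q')): buffer="qqeqbxq" (len 7), cursors c1@2 c3@2 c2@4 c4@7, authorship 13.2..4
After op 7 (delete): buffer="ebx" (len 3), cursors c1@0 c3@0 c2@1 c4@3, authorship ...
After op 8 (insert('n')): buffer="nnenbxn" (len 7), cursors c1@2 c3@2 c2@4 c4@7, authorship 13.2..4
Authorship (.=original, N=cursor N): 1 3 . 2 . . 4
Index 3: author = 2

Answer: cursor 2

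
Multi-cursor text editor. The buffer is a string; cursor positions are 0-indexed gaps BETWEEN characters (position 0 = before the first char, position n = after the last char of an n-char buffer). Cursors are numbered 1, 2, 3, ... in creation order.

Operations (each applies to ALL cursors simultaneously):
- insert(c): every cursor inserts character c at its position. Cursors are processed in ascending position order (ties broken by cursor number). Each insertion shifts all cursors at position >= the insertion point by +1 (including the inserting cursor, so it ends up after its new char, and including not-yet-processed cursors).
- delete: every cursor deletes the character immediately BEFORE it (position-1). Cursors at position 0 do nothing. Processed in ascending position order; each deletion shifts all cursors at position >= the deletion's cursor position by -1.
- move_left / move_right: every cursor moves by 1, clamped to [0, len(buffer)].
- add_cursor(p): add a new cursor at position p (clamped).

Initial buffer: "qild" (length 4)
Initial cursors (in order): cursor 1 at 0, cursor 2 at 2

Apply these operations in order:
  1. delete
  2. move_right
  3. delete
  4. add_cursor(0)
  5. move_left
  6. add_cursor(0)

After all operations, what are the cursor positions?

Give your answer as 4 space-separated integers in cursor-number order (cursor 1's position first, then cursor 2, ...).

Answer: 0 0 0 0

Derivation:
After op 1 (delete): buffer="qld" (len 3), cursors c1@0 c2@1, authorship ...
After op 2 (move_right): buffer="qld" (len 3), cursors c1@1 c2@2, authorship ...
After op 3 (delete): buffer="d" (len 1), cursors c1@0 c2@0, authorship .
After op 4 (add_cursor(0)): buffer="d" (len 1), cursors c1@0 c2@0 c3@0, authorship .
After op 5 (move_left): buffer="d" (len 1), cursors c1@0 c2@0 c3@0, authorship .
After op 6 (add_cursor(0)): buffer="d" (len 1), cursors c1@0 c2@0 c3@0 c4@0, authorship .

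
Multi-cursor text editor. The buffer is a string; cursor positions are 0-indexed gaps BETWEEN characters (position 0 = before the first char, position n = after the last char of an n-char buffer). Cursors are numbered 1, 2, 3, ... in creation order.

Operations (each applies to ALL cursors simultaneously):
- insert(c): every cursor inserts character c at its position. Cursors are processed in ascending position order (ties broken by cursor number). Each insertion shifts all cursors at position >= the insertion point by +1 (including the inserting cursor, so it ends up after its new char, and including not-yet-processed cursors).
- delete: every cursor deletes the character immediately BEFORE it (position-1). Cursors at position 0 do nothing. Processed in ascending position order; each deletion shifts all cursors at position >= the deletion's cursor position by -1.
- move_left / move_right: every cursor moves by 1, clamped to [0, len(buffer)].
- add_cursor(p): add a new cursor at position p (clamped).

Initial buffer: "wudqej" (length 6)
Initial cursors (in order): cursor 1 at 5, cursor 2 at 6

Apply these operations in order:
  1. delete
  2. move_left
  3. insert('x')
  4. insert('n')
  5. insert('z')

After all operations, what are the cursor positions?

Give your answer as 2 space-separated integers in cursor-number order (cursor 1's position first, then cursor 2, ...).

After op 1 (delete): buffer="wudq" (len 4), cursors c1@4 c2@4, authorship ....
After op 2 (move_left): buffer="wudq" (len 4), cursors c1@3 c2@3, authorship ....
After op 3 (insert('x')): buffer="wudxxq" (len 6), cursors c1@5 c2@5, authorship ...12.
After op 4 (insert('n')): buffer="wudxxnnq" (len 8), cursors c1@7 c2@7, authorship ...1212.
After op 5 (insert('z')): buffer="wudxxnnzzq" (len 10), cursors c1@9 c2@9, authorship ...121212.

Answer: 9 9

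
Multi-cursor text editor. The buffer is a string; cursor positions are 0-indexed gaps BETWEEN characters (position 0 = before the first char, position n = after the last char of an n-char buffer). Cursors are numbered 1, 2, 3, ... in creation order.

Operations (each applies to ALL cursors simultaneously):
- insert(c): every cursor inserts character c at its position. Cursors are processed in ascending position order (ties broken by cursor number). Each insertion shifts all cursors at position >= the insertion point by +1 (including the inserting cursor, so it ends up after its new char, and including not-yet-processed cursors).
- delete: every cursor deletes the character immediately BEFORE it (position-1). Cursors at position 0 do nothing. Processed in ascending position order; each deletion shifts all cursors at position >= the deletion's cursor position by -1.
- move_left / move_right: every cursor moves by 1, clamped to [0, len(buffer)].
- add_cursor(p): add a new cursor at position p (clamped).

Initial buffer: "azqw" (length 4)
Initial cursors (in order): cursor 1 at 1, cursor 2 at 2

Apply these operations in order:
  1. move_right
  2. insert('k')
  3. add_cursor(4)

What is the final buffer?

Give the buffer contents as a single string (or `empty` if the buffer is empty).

Answer: azkqkw

Derivation:
After op 1 (move_right): buffer="azqw" (len 4), cursors c1@2 c2@3, authorship ....
After op 2 (insert('k')): buffer="azkqkw" (len 6), cursors c1@3 c2@5, authorship ..1.2.
After op 3 (add_cursor(4)): buffer="azkqkw" (len 6), cursors c1@3 c3@4 c2@5, authorship ..1.2.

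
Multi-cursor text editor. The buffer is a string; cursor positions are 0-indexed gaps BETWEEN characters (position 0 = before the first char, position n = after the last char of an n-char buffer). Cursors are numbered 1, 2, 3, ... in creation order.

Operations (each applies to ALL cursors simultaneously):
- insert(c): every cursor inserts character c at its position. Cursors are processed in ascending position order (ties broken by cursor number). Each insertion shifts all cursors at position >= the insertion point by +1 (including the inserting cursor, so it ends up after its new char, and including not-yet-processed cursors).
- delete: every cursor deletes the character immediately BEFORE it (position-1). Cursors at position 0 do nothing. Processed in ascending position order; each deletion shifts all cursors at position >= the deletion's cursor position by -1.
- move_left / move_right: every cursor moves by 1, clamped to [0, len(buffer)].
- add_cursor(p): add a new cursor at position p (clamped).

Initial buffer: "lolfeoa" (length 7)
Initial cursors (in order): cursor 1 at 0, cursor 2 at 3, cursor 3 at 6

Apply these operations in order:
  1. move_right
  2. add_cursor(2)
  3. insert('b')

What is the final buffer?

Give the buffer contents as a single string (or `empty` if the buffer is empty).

After op 1 (move_right): buffer="lolfeoa" (len 7), cursors c1@1 c2@4 c3@7, authorship .......
After op 2 (add_cursor(2)): buffer="lolfeoa" (len 7), cursors c1@1 c4@2 c2@4 c3@7, authorship .......
After op 3 (insert('b')): buffer="lboblfbeoab" (len 11), cursors c1@2 c4@4 c2@7 c3@11, authorship .1.4..2...3

Answer: lboblfbeoab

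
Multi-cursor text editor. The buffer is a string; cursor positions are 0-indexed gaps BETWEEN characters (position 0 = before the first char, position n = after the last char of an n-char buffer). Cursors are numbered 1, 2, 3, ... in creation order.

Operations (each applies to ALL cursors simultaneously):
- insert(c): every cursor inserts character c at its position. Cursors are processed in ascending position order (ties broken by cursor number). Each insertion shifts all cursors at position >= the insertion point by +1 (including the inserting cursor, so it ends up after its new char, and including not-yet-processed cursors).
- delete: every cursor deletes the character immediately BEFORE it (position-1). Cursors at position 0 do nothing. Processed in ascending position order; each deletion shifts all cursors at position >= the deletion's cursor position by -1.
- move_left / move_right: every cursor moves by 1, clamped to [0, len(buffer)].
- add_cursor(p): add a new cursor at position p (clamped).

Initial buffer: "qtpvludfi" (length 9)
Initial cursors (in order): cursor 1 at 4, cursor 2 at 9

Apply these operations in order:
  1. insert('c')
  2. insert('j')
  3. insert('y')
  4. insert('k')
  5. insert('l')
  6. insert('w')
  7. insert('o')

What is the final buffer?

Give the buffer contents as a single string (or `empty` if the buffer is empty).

After op 1 (insert('c')): buffer="qtpvcludfic" (len 11), cursors c1@5 c2@11, authorship ....1.....2
After op 2 (insert('j')): buffer="qtpvcjludficj" (len 13), cursors c1@6 c2@13, authorship ....11.....22
After op 3 (insert('y')): buffer="qtpvcjyludficjy" (len 15), cursors c1@7 c2@15, authorship ....111.....222
After op 4 (insert('k')): buffer="qtpvcjykludficjyk" (len 17), cursors c1@8 c2@17, authorship ....1111.....2222
After op 5 (insert('l')): buffer="qtpvcjyklludficjykl" (len 19), cursors c1@9 c2@19, authorship ....11111.....22222
After op 6 (insert('w')): buffer="qtpvcjyklwludficjyklw" (len 21), cursors c1@10 c2@21, authorship ....111111.....222222
After op 7 (insert('o')): buffer="qtpvcjyklwoludficjyklwo" (len 23), cursors c1@11 c2@23, authorship ....1111111.....2222222

Answer: qtpvcjyklwoludficjyklwo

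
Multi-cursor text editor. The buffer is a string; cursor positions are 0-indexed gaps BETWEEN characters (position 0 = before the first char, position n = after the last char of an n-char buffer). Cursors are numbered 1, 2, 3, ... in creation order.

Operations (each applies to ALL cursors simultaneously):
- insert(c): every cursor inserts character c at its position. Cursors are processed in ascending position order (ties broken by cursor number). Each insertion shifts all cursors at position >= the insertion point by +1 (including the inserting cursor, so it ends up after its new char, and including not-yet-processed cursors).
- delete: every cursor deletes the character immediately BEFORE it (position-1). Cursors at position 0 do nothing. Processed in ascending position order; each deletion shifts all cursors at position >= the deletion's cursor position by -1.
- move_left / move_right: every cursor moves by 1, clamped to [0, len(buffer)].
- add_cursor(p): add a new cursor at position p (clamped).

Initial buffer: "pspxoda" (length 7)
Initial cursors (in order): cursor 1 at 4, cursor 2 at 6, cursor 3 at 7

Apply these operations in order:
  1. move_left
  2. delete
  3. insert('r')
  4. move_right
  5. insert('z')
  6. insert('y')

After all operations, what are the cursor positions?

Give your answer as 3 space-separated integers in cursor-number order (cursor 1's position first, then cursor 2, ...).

After op 1 (move_left): buffer="pspxoda" (len 7), cursors c1@3 c2@5 c3@6, authorship .......
After op 2 (delete): buffer="psxa" (len 4), cursors c1@2 c2@3 c3@3, authorship ....
After op 3 (insert('r')): buffer="psrxrra" (len 7), cursors c1@3 c2@6 c3@6, authorship ..1.23.
After op 4 (move_right): buffer="psrxrra" (len 7), cursors c1@4 c2@7 c3@7, authorship ..1.23.
After op 5 (insert('z')): buffer="psrxzrrazz" (len 10), cursors c1@5 c2@10 c3@10, authorship ..1.123.23
After op 6 (insert('y')): buffer="psrxzyrrazzyy" (len 13), cursors c1@6 c2@13 c3@13, authorship ..1.1123.2323

Answer: 6 13 13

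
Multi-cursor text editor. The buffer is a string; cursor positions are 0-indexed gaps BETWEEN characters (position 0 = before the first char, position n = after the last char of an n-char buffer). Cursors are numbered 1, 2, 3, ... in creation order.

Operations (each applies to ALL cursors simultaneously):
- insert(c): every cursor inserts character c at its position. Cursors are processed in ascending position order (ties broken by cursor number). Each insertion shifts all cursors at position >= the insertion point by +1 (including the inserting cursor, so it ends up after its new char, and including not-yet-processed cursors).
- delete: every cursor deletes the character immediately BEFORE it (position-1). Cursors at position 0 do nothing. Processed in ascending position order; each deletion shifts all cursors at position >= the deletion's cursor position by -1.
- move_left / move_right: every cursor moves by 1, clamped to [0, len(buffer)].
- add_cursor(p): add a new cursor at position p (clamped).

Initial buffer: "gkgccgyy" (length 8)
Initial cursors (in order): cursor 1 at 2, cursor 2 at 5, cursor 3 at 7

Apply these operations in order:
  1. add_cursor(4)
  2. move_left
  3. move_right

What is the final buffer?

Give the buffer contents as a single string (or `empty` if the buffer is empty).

After op 1 (add_cursor(4)): buffer="gkgccgyy" (len 8), cursors c1@2 c4@4 c2@5 c3@7, authorship ........
After op 2 (move_left): buffer="gkgccgyy" (len 8), cursors c1@1 c4@3 c2@4 c3@6, authorship ........
After op 3 (move_right): buffer="gkgccgyy" (len 8), cursors c1@2 c4@4 c2@5 c3@7, authorship ........

Answer: gkgccgyy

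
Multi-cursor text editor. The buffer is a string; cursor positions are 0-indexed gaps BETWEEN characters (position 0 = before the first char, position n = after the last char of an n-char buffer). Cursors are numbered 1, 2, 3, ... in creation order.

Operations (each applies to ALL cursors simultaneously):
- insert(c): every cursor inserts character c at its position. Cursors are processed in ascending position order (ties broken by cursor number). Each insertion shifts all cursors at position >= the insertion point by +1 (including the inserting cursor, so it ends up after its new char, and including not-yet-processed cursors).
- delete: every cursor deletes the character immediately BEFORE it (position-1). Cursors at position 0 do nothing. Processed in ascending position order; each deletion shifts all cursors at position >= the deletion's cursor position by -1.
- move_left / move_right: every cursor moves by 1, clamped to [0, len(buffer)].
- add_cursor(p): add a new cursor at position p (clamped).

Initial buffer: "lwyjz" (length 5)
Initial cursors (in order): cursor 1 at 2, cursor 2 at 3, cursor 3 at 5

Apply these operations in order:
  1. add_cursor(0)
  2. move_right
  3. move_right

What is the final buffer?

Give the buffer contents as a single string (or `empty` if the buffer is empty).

After op 1 (add_cursor(0)): buffer="lwyjz" (len 5), cursors c4@0 c1@2 c2@3 c3@5, authorship .....
After op 2 (move_right): buffer="lwyjz" (len 5), cursors c4@1 c1@3 c2@4 c3@5, authorship .....
After op 3 (move_right): buffer="lwyjz" (len 5), cursors c4@2 c1@4 c2@5 c3@5, authorship .....

Answer: lwyjz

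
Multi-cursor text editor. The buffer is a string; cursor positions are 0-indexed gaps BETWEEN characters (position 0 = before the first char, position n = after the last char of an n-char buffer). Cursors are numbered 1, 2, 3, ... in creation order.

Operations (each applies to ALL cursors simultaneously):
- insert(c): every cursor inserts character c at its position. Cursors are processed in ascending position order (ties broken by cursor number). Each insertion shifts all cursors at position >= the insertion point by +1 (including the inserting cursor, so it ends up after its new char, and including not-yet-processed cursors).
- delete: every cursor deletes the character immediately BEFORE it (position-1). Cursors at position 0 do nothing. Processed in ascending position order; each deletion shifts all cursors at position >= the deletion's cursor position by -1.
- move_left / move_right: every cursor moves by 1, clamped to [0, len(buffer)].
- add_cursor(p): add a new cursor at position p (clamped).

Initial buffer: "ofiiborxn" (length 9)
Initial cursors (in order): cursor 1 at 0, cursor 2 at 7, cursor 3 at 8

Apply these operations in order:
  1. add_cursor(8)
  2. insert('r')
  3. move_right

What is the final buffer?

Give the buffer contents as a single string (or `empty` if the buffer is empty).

After op 1 (add_cursor(8)): buffer="ofiiborxn" (len 9), cursors c1@0 c2@7 c3@8 c4@8, authorship .........
After op 2 (insert('r')): buffer="rofiiborrxrrn" (len 13), cursors c1@1 c2@9 c3@12 c4@12, authorship 1.......2.34.
After op 3 (move_right): buffer="rofiiborrxrrn" (len 13), cursors c1@2 c2@10 c3@13 c4@13, authorship 1.......2.34.

Answer: rofiiborrxrrn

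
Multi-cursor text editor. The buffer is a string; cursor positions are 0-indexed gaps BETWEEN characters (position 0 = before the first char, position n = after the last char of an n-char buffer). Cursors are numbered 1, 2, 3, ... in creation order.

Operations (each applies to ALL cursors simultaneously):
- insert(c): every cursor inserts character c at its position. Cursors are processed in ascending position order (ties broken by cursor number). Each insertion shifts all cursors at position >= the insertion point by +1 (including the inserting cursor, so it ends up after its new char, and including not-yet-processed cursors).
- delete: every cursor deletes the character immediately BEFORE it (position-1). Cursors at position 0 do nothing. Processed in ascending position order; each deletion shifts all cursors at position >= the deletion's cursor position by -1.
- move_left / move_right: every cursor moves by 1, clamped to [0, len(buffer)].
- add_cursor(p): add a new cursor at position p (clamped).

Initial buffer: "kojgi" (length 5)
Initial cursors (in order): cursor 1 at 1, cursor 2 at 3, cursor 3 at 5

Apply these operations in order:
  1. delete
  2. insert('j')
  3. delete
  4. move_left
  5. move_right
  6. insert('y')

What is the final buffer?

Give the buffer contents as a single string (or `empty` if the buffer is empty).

After op 1 (delete): buffer="og" (len 2), cursors c1@0 c2@1 c3@2, authorship ..
After op 2 (insert('j')): buffer="jojgj" (len 5), cursors c1@1 c2@3 c3@5, authorship 1.2.3
After op 3 (delete): buffer="og" (len 2), cursors c1@0 c2@1 c3@2, authorship ..
After op 4 (move_left): buffer="og" (len 2), cursors c1@0 c2@0 c3@1, authorship ..
After op 5 (move_right): buffer="og" (len 2), cursors c1@1 c2@1 c3@2, authorship ..
After op 6 (insert('y')): buffer="oyygy" (len 5), cursors c1@3 c2@3 c3@5, authorship .12.3

Answer: oyygy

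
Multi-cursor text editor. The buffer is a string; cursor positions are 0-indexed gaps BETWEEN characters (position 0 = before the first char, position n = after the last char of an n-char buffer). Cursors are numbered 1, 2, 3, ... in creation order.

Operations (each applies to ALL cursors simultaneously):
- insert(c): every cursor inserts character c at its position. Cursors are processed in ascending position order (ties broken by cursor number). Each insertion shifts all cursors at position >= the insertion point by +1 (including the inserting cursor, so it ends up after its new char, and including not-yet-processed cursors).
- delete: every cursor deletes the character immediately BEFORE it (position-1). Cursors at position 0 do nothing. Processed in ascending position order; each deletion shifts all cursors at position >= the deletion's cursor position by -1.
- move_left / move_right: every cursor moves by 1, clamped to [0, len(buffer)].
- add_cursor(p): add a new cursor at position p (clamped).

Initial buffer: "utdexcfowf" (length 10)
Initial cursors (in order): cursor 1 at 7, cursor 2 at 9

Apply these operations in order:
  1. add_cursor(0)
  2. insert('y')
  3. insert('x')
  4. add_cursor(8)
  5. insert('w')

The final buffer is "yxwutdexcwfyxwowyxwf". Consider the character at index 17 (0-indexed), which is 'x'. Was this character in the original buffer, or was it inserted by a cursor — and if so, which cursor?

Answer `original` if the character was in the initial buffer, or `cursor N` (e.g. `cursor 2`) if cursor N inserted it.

Answer: cursor 2

Derivation:
After op 1 (add_cursor(0)): buffer="utdexcfowf" (len 10), cursors c3@0 c1@7 c2@9, authorship ..........
After op 2 (insert('y')): buffer="yutdexcfyowyf" (len 13), cursors c3@1 c1@9 c2@12, authorship 3.......1..2.
After op 3 (insert('x')): buffer="yxutdexcfyxowyxf" (len 16), cursors c3@2 c1@11 c2@15, authorship 33.......11..22.
After op 4 (add_cursor(8)): buffer="yxutdexcfyxowyxf" (len 16), cursors c3@2 c4@8 c1@11 c2@15, authorship 33.......11..22.
After op 5 (insert('w')): buffer="yxwutdexcwfyxwowyxwf" (len 20), cursors c3@3 c4@10 c1@14 c2@19, authorship 333......4.111..222.
Authorship (.=original, N=cursor N): 3 3 3 . . . . . . 4 . 1 1 1 . . 2 2 2 .
Index 17: author = 2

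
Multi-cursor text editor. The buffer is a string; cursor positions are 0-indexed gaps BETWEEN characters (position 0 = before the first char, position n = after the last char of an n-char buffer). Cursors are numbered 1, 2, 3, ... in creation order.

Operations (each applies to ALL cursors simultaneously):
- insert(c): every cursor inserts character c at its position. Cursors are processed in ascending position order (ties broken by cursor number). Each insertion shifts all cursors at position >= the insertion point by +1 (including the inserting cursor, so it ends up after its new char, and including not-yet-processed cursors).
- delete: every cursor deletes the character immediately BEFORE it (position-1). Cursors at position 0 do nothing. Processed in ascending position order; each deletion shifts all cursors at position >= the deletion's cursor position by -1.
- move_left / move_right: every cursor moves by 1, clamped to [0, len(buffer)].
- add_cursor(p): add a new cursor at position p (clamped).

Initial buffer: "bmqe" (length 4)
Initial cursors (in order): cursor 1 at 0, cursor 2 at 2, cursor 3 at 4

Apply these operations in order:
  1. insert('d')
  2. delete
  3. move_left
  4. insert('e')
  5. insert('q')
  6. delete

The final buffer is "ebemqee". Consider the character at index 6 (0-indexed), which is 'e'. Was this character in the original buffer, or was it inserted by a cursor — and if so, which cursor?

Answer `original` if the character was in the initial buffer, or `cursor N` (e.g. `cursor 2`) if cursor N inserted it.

After op 1 (insert('d')): buffer="dbmdqed" (len 7), cursors c1@1 c2@4 c3@7, authorship 1..2..3
After op 2 (delete): buffer="bmqe" (len 4), cursors c1@0 c2@2 c3@4, authorship ....
After op 3 (move_left): buffer="bmqe" (len 4), cursors c1@0 c2@1 c3@3, authorship ....
After op 4 (insert('e')): buffer="ebemqee" (len 7), cursors c1@1 c2@3 c3@6, authorship 1.2..3.
After op 5 (insert('q')): buffer="eqbeqmqeqe" (len 10), cursors c1@2 c2@5 c3@9, authorship 11.22..33.
After op 6 (delete): buffer="ebemqee" (len 7), cursors c1@1 c2@3 c3@6, authorship 1.2..3.
Authorship (.=original, N=cursor N): 1 . 2 . . 3 .
Index 6: author = original

Answer: original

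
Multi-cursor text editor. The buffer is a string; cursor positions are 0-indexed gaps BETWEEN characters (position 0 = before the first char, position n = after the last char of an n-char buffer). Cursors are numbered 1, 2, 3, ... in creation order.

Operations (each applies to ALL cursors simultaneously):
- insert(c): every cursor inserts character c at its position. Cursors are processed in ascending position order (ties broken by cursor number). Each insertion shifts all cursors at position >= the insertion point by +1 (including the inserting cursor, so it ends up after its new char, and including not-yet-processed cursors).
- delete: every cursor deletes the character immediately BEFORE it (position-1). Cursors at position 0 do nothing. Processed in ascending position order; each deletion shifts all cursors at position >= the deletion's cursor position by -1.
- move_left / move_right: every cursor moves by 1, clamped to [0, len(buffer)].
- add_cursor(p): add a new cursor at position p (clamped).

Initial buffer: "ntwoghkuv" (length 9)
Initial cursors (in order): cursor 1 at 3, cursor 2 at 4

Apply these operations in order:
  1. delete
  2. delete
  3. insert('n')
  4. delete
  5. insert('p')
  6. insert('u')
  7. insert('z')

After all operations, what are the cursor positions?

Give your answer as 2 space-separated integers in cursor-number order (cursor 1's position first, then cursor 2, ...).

Answer: 6 6

Derivation:
After op 1 (delete): buffer="ntghkuv" (len 7), cursors c1@2 c2@2, authorship .......
After op 2 (delete): buffer="ghkuv" (len 5), cursors c1@0 c2@0, authorship .....
After op 3 (insert('n')): buffer="nnghkuv" (len 7), cursors c1@2 c2@2, authorship 12.....
After op 4 (delete): buffer="ghkuv" (len 5), cursors c1@0 c2@0, authorship .....
After op 5 (insert('p')): buffer="ppghkuv" (len 7), cursors c1@2 c2@2, authorship 12.....
After op 6 (insert('u')): buffer="ppuughkuv" (len 9), cursors c1@4 c2@4, authorship 1212.....
After op 7 (insert('z')): buffer="ppuuzzghkuv" (len 11), cursors c1@6 c2@6, authorship 121212.....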